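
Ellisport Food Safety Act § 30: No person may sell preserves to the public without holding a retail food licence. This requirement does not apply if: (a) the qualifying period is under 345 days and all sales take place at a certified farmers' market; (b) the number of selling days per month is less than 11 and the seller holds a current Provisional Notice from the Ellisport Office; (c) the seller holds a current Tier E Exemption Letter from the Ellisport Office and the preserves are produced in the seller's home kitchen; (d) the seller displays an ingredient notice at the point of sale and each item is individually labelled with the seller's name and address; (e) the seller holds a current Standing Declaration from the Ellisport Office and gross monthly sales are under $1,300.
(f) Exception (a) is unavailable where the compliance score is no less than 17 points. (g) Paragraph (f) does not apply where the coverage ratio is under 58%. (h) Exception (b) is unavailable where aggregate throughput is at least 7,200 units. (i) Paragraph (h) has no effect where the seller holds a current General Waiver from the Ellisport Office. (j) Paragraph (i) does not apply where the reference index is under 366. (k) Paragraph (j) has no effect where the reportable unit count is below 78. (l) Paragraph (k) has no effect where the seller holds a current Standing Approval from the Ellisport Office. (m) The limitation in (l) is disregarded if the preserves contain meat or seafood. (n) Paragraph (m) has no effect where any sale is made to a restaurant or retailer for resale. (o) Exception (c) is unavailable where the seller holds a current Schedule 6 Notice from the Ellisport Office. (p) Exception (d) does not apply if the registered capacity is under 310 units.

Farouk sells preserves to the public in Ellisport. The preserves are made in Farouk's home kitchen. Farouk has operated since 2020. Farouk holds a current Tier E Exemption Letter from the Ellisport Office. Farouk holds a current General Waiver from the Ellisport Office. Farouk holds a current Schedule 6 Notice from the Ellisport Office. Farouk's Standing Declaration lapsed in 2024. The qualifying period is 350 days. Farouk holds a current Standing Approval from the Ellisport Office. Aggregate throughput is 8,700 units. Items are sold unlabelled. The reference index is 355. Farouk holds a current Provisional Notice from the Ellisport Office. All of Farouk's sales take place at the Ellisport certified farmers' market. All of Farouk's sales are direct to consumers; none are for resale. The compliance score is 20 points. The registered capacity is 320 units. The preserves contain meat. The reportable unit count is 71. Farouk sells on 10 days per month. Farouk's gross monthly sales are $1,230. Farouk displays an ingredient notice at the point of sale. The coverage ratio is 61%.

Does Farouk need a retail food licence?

No — exception (b) applies; Farouk is not required to hold a retail food licence.

Exception (a) fails — the qualifying period is 350 days, not under 345 days.
All of (b)'s requirements are met (the number of selling days per month is 10, less than the 11 limit; a current Provisional Notice is held). Under paragraphs (h)–(n): (h) would limit (b) — aggregate throughput is 8,700 units, meeting the 7,200 units threshold — but (i) sets (h) aside: (i) operates against (h): a current General Waiver is held. (j) would limit (i) — the reference index is 355, under the 366 limit — but (k) sets (j) aside: (k) operates against (j): the reportable unit count is 71, below the 78 limit. (l) would limit (k) — a current Standing Approval is held — but (m) sets (l) aside: (m) is engaged — the preserves contain meat. (n), which would lift (m), does not operate here — no sales are for resale. Exception (b) stands.
Exception (c)'s conditions are all satisfied: a current Tier E Exemption Letter is held; the preserves are home-kitchen produced. But applying paragraph (o): (o) operates against (c): a current Schedule 6 Notice is held. Exception (c) does not apply.
Exception (d) requires that each item is individually labelled with the seller's name and address; but items are sold unlabelled, so (d) is unavailable.
Exception (e) does not apply: no current Standing Declaration is held.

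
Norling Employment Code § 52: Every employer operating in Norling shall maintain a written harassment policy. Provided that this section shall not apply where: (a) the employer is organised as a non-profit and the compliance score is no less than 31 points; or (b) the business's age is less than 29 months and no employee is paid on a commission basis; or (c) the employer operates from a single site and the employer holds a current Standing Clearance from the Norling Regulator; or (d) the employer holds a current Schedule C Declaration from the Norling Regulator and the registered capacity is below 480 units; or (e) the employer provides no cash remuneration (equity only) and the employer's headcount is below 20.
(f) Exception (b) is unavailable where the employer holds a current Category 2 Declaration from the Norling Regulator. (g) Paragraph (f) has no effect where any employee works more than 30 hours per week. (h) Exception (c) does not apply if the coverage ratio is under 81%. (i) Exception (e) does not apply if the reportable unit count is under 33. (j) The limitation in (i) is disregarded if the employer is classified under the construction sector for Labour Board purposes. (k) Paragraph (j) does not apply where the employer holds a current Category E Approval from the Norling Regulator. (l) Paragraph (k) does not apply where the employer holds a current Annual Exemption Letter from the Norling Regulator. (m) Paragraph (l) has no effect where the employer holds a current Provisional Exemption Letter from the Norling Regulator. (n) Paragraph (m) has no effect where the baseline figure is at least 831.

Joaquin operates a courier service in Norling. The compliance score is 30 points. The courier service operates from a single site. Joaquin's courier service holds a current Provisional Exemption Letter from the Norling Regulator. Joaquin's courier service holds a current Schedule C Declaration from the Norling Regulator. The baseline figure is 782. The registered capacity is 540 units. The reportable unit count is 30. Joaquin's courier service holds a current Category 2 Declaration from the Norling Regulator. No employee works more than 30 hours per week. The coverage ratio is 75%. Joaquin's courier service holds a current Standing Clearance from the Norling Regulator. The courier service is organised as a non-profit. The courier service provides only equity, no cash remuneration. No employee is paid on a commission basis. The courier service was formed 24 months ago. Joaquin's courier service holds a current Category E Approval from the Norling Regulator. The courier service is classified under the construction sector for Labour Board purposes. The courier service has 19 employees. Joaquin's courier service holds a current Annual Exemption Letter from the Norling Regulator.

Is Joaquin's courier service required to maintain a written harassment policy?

Exception (a) fails — the compliance score is 30 points, short of 31 points.
Exception (b): the business's age is 24 months, less than the 29 months limit; no employee is paid on commission — every condition holds. However, paragraphs (f)–(g) must be considered: (f) operates against (b): a current Category 2 Declaration is held. (g) does not operate here (no employee exceeds 30 hours/week), so (f) stands. Exception (b) does not apply.
Exception (c) is satisfied on its face — the employer operates from a single site; a current Standing Clearance is held. Turning to paragraph (h): (h) applies — the coverage ratio is 75%, under the 81% limit. So (c) is unavailable.
Exception (d) does not apply: the registered capacity is 540 units, not below 480 units.
All of (e)'s requirements are met (remuneration is equity-only; the employer's headcount is 19, below the 20 limit). Turning to paragraphs (i)–(n): (i) applies — the reportable unit count is 30, under the 33 limit. (j) operates (the courier service is classified under the construction sector), but is overridden by (k): (k) operates against (j): a current Category E Approval is held. (l) is engaged (a current Annual Exemption Letter is held), but is set aside by (m): (m) is triggered — a current Provisional Exemption Letter is held. (n), which would lift (m), is not engaged — the baseline figure is 782, short of 831. (e) is therefore removed.
No exception applies. The general rule governs.

Yes — Joaquin's courier service must maintain a written harassment policy.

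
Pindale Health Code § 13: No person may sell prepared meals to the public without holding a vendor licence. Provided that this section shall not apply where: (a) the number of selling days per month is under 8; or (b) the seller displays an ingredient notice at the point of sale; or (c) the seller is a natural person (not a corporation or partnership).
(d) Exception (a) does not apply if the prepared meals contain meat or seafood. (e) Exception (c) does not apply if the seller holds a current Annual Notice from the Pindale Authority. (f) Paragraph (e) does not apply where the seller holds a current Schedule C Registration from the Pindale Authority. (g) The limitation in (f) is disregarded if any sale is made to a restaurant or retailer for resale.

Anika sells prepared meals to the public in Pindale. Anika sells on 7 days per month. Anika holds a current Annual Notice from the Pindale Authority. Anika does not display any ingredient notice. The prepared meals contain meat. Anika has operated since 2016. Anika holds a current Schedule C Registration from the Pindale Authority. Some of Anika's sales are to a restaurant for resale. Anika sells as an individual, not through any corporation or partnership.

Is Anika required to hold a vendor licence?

Exception (a): the number of selling days per month is 7, under the 8 limit — every condition holds. But: (d) is triggered — the prepared meals contain meat. (a) is therefore removed.
Exception (b) fails — no ingredient notice is displayed.
Exception (c): the seller is a natural person — every condition holds. However, paragraphs (e)–(g) must be considered: (e) operates against (c): a current Annual Notice is held. (f) would limit (e) — a current Schedule C Registration is held — but (g) sets (f) aside: (g) applies — some sales are to a restaurant for resale. So (c) is unavailable.
None of the exceptions is available; § 13 applies in full.

Yes — Anika must hold a vendor licence.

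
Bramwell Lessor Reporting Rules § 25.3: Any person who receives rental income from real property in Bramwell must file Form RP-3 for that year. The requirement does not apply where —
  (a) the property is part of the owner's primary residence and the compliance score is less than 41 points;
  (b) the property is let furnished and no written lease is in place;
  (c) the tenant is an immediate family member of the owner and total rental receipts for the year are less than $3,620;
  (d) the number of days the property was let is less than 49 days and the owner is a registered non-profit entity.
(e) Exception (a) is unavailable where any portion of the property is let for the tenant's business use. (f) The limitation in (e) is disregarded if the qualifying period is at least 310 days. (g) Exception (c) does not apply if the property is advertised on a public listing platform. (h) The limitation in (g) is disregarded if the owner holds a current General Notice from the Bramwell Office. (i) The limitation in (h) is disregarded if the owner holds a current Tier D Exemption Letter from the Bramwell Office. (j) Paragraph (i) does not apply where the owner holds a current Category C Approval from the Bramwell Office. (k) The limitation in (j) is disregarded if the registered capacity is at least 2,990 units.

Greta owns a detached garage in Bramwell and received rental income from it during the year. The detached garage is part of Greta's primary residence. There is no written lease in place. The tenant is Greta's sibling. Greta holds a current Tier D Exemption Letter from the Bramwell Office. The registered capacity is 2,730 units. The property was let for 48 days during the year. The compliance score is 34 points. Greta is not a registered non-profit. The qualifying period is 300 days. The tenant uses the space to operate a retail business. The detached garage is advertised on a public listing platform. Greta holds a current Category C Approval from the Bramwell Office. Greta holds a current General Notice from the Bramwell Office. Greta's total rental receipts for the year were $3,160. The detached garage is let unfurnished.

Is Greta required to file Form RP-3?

Exception (a)'s conditions are all satisfied: the detached garage is part of the primary residence; the compliance score is 34 points, less than the 41 points limit. But: (e) operates against (a): the space is let for business use. (f), which would lift (e), is inapplicable — the qualifying period is 300 days, short of 310 days. (a) is therefore removed.
Exception (b) does not apply: the property is let unfurnished.
Exception (c) is satisfied on its face — the tenant is an immediate family member; total rental receipts for the year are $3,160, less than the $3,620 limit. Applying paragraphs (g)–(k): (g) applies (the property is publicly advertised), but is set aside by (h): (h) operates against (g): a current General Notice is held. (i) would limit (h) — a current Tier D Exemption Letter is held — but (j) sets (i) aside: (j) operates against (i): a current Category C Approval is held. (k), which would lift (j), does not operate here — the registered capacity is 2,730 units, short of 2,990 units. Exception (c) stands.
Exception (d) fails — Greta is not a registered non-profit.

No — exception (c) applies; Greta is not required to file Form RP-3.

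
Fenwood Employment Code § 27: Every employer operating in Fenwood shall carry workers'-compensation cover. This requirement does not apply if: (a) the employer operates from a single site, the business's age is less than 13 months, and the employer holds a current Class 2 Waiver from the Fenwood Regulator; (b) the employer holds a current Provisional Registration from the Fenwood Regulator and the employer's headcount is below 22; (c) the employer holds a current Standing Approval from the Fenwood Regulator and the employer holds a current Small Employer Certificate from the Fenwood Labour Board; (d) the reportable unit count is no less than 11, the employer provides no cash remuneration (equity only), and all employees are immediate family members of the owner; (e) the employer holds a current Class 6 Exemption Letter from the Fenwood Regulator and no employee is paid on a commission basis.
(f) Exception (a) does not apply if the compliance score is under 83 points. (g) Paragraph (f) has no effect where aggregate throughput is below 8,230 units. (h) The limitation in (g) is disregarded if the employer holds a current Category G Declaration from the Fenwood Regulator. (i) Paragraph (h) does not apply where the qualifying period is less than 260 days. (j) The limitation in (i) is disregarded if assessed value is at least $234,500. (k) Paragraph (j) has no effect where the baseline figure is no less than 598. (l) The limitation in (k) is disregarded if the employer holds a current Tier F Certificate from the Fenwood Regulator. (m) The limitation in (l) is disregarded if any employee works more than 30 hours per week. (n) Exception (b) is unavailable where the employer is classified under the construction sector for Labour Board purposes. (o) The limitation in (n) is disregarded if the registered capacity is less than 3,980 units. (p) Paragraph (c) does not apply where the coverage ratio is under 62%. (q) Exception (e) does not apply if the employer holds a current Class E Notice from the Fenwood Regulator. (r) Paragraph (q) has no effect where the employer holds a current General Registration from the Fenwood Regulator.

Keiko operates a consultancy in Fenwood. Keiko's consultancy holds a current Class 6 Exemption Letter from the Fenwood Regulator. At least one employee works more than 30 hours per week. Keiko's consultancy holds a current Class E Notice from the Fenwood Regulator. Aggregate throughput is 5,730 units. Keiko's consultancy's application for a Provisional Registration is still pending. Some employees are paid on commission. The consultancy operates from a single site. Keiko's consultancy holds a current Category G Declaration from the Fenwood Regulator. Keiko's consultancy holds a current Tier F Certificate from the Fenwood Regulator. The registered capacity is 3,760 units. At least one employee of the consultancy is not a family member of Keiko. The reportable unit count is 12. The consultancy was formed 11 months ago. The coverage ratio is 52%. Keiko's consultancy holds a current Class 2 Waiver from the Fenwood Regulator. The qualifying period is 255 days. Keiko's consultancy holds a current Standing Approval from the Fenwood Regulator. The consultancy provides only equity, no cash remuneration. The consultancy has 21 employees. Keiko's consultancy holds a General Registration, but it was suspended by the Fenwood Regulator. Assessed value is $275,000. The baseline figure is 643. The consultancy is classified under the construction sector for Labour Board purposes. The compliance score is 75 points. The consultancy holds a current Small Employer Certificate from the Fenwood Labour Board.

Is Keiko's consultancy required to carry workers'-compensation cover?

Exception (a): the employer operates from a single site; the business's age is 11 months, less than the 13 months limit; a current Class 2 Waiver is held — every condition holds. As to paragraphs (f)–(m): (f) would limit (a) — the compliance score is 75 points, under the 83 points limit — but (g) sets (f) aside: (g) is engaged — aggregate throughput is 5,730 units, below the 8,230 units limit. (h) would limit (g) — a current Category G Declaration is held — but (i) sets (h) aside: (i) operates against (h): the qualifying period is 255 days, less than the 260 days limit. (j) would limit (i) — assessed value is $275,000, meeting the $234,500 threshold — but (k) sets (j) aside: (k) operates against (j): the baseline figure is 643, meeting the 598 threshold. (l) would limit (k) — a current Tier F Certificate is held — but (m) sets (l) aside: (m) is engaged — at least one employee exceeds 30 hours/week. (a) remains available.
Exception (b) fails — there is no Provisional Registration in force.
Exception (c) is satisfied on its face — a current Standing Approval is held; a current Small Employer Certificate is held. Turning to paragraph (p): (p) operates against (c): the coverage ratio is 52%, under the 62% limit. So (c) is unavailable.
Exception (d) fails — at least one employee is not a family member.
Exception (e) requires that no employee is paid on a commission basis; but some employees are paid on commission, so (e) is unavailable.

No — exception (a) applies; Keiko's consultancy is not required to carry workers'-compensation cover.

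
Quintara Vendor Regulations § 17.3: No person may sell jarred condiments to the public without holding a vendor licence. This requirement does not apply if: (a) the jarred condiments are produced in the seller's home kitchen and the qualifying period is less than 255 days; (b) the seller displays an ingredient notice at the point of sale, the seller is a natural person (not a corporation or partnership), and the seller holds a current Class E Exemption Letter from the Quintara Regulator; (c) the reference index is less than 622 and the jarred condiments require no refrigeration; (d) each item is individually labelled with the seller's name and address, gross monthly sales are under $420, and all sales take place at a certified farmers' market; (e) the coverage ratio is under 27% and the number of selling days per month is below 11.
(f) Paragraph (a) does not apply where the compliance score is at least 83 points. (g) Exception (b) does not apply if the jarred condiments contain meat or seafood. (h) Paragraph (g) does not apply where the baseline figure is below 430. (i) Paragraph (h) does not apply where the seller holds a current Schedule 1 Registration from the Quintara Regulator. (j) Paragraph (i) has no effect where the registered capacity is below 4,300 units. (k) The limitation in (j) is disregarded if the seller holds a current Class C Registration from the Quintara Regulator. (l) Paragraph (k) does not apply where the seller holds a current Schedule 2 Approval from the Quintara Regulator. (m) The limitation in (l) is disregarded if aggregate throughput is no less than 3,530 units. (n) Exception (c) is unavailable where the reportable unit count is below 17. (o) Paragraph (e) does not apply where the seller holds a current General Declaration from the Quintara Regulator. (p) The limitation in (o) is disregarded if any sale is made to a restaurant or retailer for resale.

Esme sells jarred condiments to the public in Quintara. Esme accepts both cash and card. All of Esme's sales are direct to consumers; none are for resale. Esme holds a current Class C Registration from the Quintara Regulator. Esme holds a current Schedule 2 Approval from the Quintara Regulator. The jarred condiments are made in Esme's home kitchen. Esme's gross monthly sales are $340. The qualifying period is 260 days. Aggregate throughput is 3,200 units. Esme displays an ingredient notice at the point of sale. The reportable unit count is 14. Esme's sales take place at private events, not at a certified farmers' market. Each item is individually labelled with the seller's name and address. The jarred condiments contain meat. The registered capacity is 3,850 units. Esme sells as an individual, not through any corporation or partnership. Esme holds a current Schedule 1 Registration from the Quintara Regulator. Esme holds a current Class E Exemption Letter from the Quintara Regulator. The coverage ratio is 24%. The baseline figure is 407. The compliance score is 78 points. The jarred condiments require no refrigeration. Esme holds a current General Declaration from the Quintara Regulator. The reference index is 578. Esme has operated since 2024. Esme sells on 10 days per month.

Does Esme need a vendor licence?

Exception (a) does not apply: the qualifying period is 260 days, not less than 255 days.
Exception (b)'s conditions are all satisfied: an ingredient notice is displayed; the seller is a natural person; a current Class E Exemption Letter is held. Considering the limiting provisions: (g) operates (the jarred condiments contain meat), but is displaced by (h): (h) operates against (g): the baseline figure is 407, below the 430 limit. (i) is triggered (a current Schedule 1 Registration is held), but is set aside by (j): (j) operates against (i): the registered capacity is 3,850 units, below the 4,300 units limit. (k) would limit (j) — a current Class C Registration is held — but (l) sets (k) aside: (l) is triggered — a current Schedule 2 Approval is held. (m), which would lift (l), is inapplicable — aggregate throughput is 3,200 units, short of 3,530 units. (b) remains available.
Exception (c)'s conditions are all satisfied: the reference index is 578, less than the 622 limit; the jarred condiments are shelf-stable. Turning to paragraph (n): (n) operates against (c): the reportable unit count is 14, below the 17 limit. Exception (c) does not apply.
Exception (d) fails — sales are at private events, not a certified farmers' market.
Exception (e): the coverage ratio is 24%, under the 27% limit; the number of selling days per month is 10, below the 11 limit — every condition holds. But applying paragraphs (o)–(p): (o) operates against (e): a current General Declaration is held. (p) is not engaged (no sales are for resale), so (o) stands. Exception (e) does not apply.

No — exception (b) applies; Esme is not required to hold a vendor licence.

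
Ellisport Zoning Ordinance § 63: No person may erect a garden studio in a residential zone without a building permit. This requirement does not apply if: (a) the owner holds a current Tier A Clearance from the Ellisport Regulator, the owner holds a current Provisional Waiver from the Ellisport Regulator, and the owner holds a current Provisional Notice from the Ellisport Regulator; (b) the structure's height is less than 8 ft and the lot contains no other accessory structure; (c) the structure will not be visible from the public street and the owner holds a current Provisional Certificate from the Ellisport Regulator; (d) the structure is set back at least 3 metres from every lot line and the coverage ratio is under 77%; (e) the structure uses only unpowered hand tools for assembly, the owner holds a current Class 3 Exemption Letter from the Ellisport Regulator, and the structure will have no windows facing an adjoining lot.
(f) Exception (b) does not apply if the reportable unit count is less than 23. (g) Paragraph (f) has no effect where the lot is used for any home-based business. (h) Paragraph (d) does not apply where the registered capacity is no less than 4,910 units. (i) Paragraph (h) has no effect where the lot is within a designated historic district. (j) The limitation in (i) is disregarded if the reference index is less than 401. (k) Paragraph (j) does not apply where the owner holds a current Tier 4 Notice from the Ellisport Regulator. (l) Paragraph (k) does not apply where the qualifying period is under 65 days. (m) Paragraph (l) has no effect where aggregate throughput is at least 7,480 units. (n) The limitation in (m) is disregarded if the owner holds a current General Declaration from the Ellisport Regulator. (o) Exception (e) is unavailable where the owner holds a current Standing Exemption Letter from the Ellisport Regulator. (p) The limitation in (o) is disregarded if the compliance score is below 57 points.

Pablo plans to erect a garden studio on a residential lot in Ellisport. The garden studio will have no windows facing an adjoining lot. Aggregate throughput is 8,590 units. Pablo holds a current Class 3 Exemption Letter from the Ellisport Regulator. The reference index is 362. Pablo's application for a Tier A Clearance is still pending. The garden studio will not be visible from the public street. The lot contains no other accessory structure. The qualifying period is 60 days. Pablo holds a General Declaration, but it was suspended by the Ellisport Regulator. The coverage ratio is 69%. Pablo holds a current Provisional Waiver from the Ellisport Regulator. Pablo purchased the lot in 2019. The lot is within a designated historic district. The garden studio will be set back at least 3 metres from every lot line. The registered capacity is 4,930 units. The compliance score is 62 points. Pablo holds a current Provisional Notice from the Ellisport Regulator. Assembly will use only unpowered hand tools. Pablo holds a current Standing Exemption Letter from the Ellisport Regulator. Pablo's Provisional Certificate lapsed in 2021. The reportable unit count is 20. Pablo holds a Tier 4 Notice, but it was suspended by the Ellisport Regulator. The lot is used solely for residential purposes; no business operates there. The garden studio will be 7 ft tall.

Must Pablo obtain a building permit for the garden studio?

Exception (a) requires that the owner holds a current Tier A Clearance from the Ellisport Regulator; but no current Tier A Clearance is held, so (a) is unavailable.
Exception (b): the structure's height is 7 ft, less than the 8 ft limit; the lot has no other accessory structure — every condition holds. But: (f) applies — the reportable unit count is 20, less than the 23 limit. (g) is inapplicable (the lot is solely residential), so (f) stands. So (b) is unavailable.
Exception (c) fails — no current Provisional Certificate is held.
Exception (d)'s conditions are all satisfied: the setback is at least 3 m on every side; the coverage ratio is 69%, under the 77% limit. However, paragraphs (h)–(n) must be considered: (h) operates against (d): the registered capacity is 4,930 units, meeting the 4,910 units threshold. (i) operates (the lot is in a historic district), but is set aside by (j): (j) operates against (i): the reference index is 362, less than the 401 limit. (k) does not operate here (the Tier 4 Notice is not current), so (j) stands. (d) is therefore removed.
Exception (e) is satisfied on its face — assembly uses only hand tools; a current Class 3 Exemption Letter is held; no windows face an adjoining lot. But: (o) operates against (e): a current Standing Exemption Letter is held. (p) is not triggered (the compliance score is 62 points, not below 57 points), so (o) stands. So (e) is unavailable.
No exception is made out. Pablo falls within the general rule.

Yes — Pablo must obtain a building permit.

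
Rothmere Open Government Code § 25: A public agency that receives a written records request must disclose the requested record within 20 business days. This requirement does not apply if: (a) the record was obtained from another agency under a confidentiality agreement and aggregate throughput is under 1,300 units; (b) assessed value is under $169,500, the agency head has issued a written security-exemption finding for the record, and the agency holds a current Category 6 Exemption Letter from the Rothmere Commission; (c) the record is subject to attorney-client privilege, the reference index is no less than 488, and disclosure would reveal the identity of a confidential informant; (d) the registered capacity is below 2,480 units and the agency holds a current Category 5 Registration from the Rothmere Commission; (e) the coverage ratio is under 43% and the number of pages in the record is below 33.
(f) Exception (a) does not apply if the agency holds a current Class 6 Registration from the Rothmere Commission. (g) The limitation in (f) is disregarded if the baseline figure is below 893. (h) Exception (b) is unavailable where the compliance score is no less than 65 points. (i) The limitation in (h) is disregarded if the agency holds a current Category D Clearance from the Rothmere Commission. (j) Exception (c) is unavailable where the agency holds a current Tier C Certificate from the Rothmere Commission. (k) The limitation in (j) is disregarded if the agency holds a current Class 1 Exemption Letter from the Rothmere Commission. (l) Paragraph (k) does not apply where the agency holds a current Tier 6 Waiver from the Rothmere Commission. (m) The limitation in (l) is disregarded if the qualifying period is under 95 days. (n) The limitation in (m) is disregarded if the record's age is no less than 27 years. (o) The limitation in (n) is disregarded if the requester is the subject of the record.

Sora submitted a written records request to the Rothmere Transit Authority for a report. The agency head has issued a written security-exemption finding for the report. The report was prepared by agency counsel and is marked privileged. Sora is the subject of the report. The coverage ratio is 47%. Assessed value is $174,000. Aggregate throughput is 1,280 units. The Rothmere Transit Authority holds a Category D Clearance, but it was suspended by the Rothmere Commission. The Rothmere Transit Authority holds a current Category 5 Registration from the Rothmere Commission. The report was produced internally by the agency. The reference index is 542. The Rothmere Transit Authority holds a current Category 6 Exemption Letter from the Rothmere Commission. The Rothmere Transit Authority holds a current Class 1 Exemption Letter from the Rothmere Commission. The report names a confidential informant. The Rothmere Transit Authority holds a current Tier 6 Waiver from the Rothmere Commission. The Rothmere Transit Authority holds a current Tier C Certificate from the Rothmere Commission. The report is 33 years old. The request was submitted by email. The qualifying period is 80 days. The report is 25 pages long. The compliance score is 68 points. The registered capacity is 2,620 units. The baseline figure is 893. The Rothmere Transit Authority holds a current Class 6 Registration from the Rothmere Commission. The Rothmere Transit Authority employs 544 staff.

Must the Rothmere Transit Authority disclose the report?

Exception (a) does not apply: the report was produced internally.
Exception (b) fails — assessed value is $174,000, not under $169,500.
Exception (c) is satisfied on its face — the report is privileged; the reference index is 542, meeting the 488 threshold; the report names a confidential informant. Applying paragraphs (j)–(o): (j) applies (a current Tier C Certificate is held), but yields to (k): (k) is engaged — a current Class 1 Exemption Letter is held. (l) is engaged (a current Tier 6 Waiver is held), but is set aside by (m): (m) operates against (l): the qualifying period is 80 days, under the 95 days limit. (n) is triggered (the record's age is 33 years, meeting the 27 years threshold), but is set aside by (o): (o) is triggered — Sora is the subject of the report. Exception (c) stands.
Exception (d) fails — the registered capacity is 2,620 units, not below 2,480 units.
Exception (e) requires that the coverage ratio is under 43%; but the coverage ratio is 47%, not under 43%, so (e) is unavailable.

No — exception (c) applies; the Rothmere Transit Authority is not required to disclose the report.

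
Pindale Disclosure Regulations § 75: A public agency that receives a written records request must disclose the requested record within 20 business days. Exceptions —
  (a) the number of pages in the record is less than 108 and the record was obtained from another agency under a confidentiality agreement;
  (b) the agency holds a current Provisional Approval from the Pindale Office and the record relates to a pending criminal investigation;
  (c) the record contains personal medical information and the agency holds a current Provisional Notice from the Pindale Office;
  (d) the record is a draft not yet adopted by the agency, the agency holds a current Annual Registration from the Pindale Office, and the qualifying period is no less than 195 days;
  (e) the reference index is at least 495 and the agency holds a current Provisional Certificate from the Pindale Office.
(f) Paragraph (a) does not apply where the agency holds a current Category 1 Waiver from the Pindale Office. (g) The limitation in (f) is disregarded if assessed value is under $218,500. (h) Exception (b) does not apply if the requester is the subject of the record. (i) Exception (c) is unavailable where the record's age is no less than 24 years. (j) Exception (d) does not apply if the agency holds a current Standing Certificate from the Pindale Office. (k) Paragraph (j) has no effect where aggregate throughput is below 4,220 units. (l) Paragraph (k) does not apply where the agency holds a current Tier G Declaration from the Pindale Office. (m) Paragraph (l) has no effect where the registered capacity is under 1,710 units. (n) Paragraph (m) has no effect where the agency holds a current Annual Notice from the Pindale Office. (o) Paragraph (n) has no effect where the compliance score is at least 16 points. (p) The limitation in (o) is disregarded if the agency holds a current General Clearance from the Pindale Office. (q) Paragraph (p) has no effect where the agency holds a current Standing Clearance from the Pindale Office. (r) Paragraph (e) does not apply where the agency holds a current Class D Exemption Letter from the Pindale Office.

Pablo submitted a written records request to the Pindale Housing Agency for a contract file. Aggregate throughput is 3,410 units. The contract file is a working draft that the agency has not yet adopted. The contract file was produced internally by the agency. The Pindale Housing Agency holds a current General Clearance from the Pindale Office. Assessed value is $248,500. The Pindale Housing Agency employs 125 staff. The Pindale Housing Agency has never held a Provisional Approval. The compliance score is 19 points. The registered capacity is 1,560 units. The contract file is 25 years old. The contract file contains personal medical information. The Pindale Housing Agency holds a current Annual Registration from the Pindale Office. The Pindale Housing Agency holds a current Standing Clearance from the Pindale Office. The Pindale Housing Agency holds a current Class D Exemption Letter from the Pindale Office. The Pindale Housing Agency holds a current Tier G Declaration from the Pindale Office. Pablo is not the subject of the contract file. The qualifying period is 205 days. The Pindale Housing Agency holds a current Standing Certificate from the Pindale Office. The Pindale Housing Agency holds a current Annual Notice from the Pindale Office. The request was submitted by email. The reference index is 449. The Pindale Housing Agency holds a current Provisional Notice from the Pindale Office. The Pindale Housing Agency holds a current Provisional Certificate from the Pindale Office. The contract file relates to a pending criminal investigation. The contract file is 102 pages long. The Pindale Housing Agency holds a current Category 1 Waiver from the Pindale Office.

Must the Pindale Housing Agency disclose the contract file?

No — exception (d) applies; the Pindale Housing Agency is not required to disclose the contract file.

Exception (a) fails — the contract file was produced internally.
Exception (b) requires that the agency holds a current Provisional Approval from the Pindale Office; but the Provisional Approval is not current, so (b) is unavailable.
Exception (c)'s conditions are all satisfied: the contract file contains personal medical information; a current Provisional Notice is held. But applying paragraph (i): (i) operates against (c): the record's age is 25 years, meeting the 24 years threshold. Exception (c) does not apply.
Exception (d) is satisfied on its face — the contract file is an unadopted draft; a current Annual Registration is held; the qualifying period is 205 days, meeting the 195 days threshold. Under paragraphs (j)–(q): (j) operates (a current Standing Certificate is held), but is itself disapplied by (k): (k) operates against (j): aggregate throughput is 3,410 units, below the 4,220 units limit. (l) would limit (k) — a current Tier G Declaration is held — but (m) sets (l) aside: (m) applies — the registered capacity is 1,560 units, under the 1,710 units limit. (n) would limit (m) — a current Annual Notice is held — but (o) sets (n) aside: (o) operates against (n): the compliance score is 19 points, meeting the 16 points threshold. (p) would limit (o) — a current General Clearance is held — but (q) sets (p) aside: (q) operates against (p): a current Standing Clearance is held. So (d) applies.
Exception (e) does not apply: the reference index is 449, short of 495.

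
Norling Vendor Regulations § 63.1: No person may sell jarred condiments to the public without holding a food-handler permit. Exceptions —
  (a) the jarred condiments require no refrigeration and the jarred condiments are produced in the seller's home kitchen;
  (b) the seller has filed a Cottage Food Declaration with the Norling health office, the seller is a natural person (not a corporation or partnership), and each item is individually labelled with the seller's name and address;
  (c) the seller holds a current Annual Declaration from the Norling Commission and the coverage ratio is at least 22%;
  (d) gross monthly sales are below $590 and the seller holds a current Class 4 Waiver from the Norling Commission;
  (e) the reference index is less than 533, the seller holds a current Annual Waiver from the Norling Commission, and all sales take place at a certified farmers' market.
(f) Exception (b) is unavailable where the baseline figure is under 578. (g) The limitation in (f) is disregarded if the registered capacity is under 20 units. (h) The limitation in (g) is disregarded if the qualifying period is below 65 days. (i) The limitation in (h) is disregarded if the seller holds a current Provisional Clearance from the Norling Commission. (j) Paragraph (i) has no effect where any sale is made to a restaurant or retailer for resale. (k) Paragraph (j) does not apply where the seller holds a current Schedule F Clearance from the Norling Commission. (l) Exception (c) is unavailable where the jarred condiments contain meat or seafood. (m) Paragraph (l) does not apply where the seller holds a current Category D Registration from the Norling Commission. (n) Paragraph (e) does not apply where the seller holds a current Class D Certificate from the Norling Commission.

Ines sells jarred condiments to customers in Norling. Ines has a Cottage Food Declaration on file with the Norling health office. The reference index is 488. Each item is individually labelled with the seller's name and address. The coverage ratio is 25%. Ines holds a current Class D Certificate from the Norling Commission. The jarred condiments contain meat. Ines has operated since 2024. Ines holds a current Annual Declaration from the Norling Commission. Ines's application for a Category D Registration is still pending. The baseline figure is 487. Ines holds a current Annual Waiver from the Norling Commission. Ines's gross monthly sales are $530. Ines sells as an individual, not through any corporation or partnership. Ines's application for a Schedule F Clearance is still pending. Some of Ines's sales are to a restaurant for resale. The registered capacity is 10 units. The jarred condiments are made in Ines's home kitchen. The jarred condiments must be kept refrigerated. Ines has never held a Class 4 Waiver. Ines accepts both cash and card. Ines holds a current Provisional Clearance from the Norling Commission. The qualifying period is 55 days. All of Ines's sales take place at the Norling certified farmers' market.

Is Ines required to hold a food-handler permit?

Exception (a) requires that the jarred condiments require no refrigeration; but the jarred condiments require refrigeration, so (a) is unavailable.
Exception (b)'s conditions are all satisfied: a Cottage Food Declaration is on file; the seller is a natural person; items are individually labelled. However, paragraphs (f)–(k) must be considered: (f) is triggered — the baseline figure is 487, under the 578 limit. (g) is engaged (the registered capacity is 10 units, under the 20 units limit), but is itself disapplied by (h): (h) operates against (g): the qualifying period is 55 days, below the 65 days limit. (i) applies (a current Provisional Clearance is held), but yields to (j): (j) operates — some sales are to a restaurant for resale. (k) is not triggered (there is no Schedule F Clearance in force), so (j) stands. So (b) is unavailable.
Exception (c)'s conditions are all satisfied: a current Annual Declaration is held; the coverage ratio is 25%, meeting the 22% threshold. But: (l) is triggered — the jarred condiments contain meat. (m), which would lift (l), is not engaged — no current Category D Registration is held. Exception (c) does not apply.
Exception (d) fails — the Class 4 Waiver is not current.
Exception (e): the reference index is 488, less than the 533 limit; a current Annual Waiver is held; all sales are at a certified farmers' market — every condition holds. Turning to paragraph (n): (n) operates against (e): a current Class D Certificate is held. So (e) is unavailable.
No exception is made out. Ines falls within the general rule.

Yes — Ines must hold a food-handler permit.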